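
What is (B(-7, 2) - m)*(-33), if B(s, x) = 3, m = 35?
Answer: 1056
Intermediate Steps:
(B(-7, 2) - m)*(-33) = (3 - 1*35)*(-33) = (3 - 35)*(-33) = -32*(-33) = 1056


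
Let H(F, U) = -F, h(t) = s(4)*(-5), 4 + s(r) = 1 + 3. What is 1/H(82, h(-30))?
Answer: -1/82 ≈ -0.012195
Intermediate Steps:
s(r) = 0 (s(r) = -4 + (1 + 3) = -4 + 4 = 0)
h(t) = 0 (h(t) = 0*(-5) = 0)
1/H(82, h(-30)) = 1/(-1*82) = 1/(-82) = -1/82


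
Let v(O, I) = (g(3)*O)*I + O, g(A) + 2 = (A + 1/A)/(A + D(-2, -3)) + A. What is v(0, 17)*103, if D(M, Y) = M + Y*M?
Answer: 0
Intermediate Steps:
D(M, Y) = M + M*Y
g(A) = -2 + A + (A + 1/A)/(4 + A) (g(A) = -2 + ((A + 1/A)/(A - 2*(1 - 3)) + A) = -2 + ((A + 1/A)/(A - 2*(-2)) + A) = -2 + ((A + 1/A)/(A + 4) + A) = -2 + ((A + 1/A)/(4 + A) + A) = -2 + (A + (A + 1/A)/(4 + A)) = -2 + A + (A + 1/A)/(4 + A))
v(O, I) = O + 31*I*O/21 (v(O, I) = (((1 + 3³ - 8*3 + 3*3²)/(3*(4 + 3)))*O)*I + O = (((⅓)*(1 + 27 - 24 + 3*9)/7)*O)*I + O = (((⅓)*(⅐)*(1 + 27 - 24 + 27))*O)*I + O = (((⅓)*(⅐)*31)*O)*I + O = (31*O/21)*I + O = 31*I*O/21 + O = O + 31*I*O/21)
v(0, 17)*103 = ((1/21)*0*(21 + 31*17))*103 = ((1/21)*0*(21 + 527))*103 = ((1/21)*0*548)*103 = 0*103 = 0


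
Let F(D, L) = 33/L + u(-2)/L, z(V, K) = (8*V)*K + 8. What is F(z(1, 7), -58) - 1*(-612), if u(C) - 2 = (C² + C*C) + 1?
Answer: 17726/29 ≈ 611.24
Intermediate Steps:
z(V, K) = 8 + 8*K*V (z(V, K) = 8*K*V + 8 = 8 + 8*K*V)
u(C) = 3 + 2*C² (u(C) = 2 + ((C² + C*C) + 1) = 2 + ((C² + C²) + 1) = 2 + (2*C² + 1) = 2 + (1 + 2*C²) = 3 + 2*C²)
F(D, L) = 44/L (F(D, L) = 33/L + (3 + 2*(-2)²)/L = 33/L + (3 + 2*4)/L = 33/L + (3 + 8)/L = 33/L + 11/L = 44/L)
F(z(1, 7), -58) - 1*(-612) = 44/(-58) - 1*(-612) = 44*(-1/58) + 612 = -22/29 + 612 = 17726/29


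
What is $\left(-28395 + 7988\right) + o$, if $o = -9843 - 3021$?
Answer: $-33271$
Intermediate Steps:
$o = -12864$
$\left(-28395 + 7988\right) + o = \left(-28395 + 7988\right) - 12864 = -20407 - 12864 = -33271$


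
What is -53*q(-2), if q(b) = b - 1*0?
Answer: 106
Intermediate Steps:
q(b) = b (q(b) = b + 0 = b)
-53*q(-2) = -53*(-2) = 106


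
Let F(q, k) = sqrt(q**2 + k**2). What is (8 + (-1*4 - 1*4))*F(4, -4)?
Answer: 0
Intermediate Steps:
F(q, k) = sqrt(k**2 + q**2)
(8 + (-1*4 - 1*4))*F(4, -4) = (8 + (-1*4 - 1*4))*sqrt((-4)**2 + 4**2) = (8 + (-4 - 4))*sqrt(16 + 16) = (8 - 8)*sqrt(32) = 0*(4*sqrt(2)) = 0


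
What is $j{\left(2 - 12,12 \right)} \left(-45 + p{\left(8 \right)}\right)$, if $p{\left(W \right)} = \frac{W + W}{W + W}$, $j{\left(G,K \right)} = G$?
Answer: $440$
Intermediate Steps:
$p{\left(W \right)} = 1$ ($p{\left(W \right)} = \frac{2 W}{2 W} = 2 W \frac{1}{2 W} = 1$)
$j{\left(2 - 12,12 \right)} \left(-45 + p{\left(8 \right)}\right) = \left(2 - 12\right) \left(-45 + 1\right) = \left(2 - 12\right) \left(-44\right) = \left(-10\right) \left(-44\right) = 440$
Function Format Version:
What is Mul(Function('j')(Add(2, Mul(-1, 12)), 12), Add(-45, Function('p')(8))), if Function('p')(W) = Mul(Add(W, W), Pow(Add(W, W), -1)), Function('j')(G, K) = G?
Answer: 440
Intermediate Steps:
Function('p')(W) = 1 (Function('p')(W) = Mul(Mul(2, W), Pow(Mul(2, W), -1)) = Mul(Mul(2, W), Mul(Rational(1, 2), Pow(W, -1))) = 1)
Mul(Function('j')(Add(2, Mul(-1, 12)), 12), Add(-45, Function('p')(8))) = Mul(Add(2, Mul(-1, 12)), Add(-45, 1)) = Mul(Add(2, -12), -44) = Mul(-10, -44) = 440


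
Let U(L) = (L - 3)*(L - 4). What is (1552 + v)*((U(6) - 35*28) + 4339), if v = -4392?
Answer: -9556600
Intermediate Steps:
U(L) = (-4 + L)*(-3 + L) (U(L) = (-3 + L)*(-4 + L) = (-4 + L)*(-3 + L))
(1552 + v)*((U(6) - 35*28) + 4339) = (1552 - 4392)*(((12 + 6**2 - 7*6) - 35*28) + 4339) = -2840*(((12 + 36 - 42) - 980) + 4339) = -2840*((6 - 980) + 4339) = -2840*(-974 + 4339) = -2840*3365 = -9556600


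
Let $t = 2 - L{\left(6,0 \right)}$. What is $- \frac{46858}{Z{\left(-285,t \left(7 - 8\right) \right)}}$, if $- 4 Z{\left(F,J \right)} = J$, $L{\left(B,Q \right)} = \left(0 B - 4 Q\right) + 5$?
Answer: $\frac{187432}{3} \approx 62477.0$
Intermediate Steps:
$L{\left(B,Q \right)} = 5 - 4 Q$ ($L{\left(B,Q \right)} = \left(0 - 4 Q\right) + 5 = - 4 Q + 5 = 5 - 4 Q$)
$t = -3$ ($t = 2 - \left(5 - 0\right) = 2 - \left(5 + 0\right) = 2 - 5 = -3$)
$Z{\left(F,J \right)} = - \frac{J}{4}$
$- \frac{46858}{Z{\left(-285,t \left(7 - 8\right) \right)}} = - \frac{46858}{\left(- \frac{1}{4}\right) \left(- 3 \left(7 - 8\right)\right)} = - \frac{46858}{\left(- \frac{1}{4}\right) \left(\left(-3\right) \left(-1\right)\right)} = - \frac{46858}{\left(- \frac{1}{4}\right) 3} = - \frac{46858}{- \frac{3}{4}} = \left(-46858\right) \left(- \frac{4}{3}\right) = \frac{187432}{3}$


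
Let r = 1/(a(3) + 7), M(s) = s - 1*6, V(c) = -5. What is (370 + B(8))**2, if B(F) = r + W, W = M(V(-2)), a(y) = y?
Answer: 12895281/100 ≈ 1.2895e+5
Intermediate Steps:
M(s) = -6 + s (M(s) = s - 6 = -6 + s)
W = -11 (W = -6 - 5 = -11)
r = 1/10 (r = 1/(3 + 7) = 1/10 ≈ 0.10000)
B(F) = -109/10 (B(F) = 1/10 - 11 = -109/10)
(370 + B(8))**2 = (370 - 109/10)**2 = (3591/10)**2 = 12895281/100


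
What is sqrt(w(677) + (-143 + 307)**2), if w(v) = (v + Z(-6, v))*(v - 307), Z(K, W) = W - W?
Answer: sqrt(277386) ≈ 526.67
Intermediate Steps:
Z(K, W) = 0
w(v) = v*(-307 + v) (w(v) = (v + 0)*(v - 307) = v*(-307 + v))
sqrt(w(677) + (-143 + 307)**2) = sqrt(677*(-307 + 677) + (-143 + 307)**2) = sqrt(677*370 + 164**2) = sqrt(250490 + 26896) = sqrt(277386)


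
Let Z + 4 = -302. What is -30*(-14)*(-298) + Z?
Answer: -125466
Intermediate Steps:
Z = -306 (Z = -4 - 302 = -306)
-30*(-14)*(-298) + Z = -30*(-14)*(-298) - 306 = 420*(-298) - 306 = -125160 - 306 = -125466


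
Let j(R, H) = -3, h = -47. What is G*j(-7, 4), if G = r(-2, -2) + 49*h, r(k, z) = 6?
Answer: 6891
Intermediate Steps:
G = -2297 (G = 6 + 49*(-47) = 6 - 2303 = -2297)
G*j(-7, 4) = -2297*(-3) = 6891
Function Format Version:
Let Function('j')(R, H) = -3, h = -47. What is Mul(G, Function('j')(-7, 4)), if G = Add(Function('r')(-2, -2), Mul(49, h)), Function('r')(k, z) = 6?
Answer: 6891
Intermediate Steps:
G = -2297 (G = Add(6, Mul(49, -47)) = Add(6, -2303) = -2297)
Mul(G, Function('j')(-7, 4)) = Mul(-2297, -3) = 6891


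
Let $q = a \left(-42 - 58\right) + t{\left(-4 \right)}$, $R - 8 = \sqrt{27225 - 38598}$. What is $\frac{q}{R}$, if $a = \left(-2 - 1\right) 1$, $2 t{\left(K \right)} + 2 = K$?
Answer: $\frac{2376}{11437} - \frac{297 i \sqrt{11373}}{11437} \approx 0.20775 - 2.7694 i$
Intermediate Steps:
$t{\left(K \right)} = -1 + \frac{K}{2}$
$a = -3$ ($a = \left(-3\right) 1 = -3$)
$R = 8 + i \sqrt{11373}$ ($R = 8 + \sqrt{27225 - 38598} = 8 + \sqrt{-11373} = 8 + i \sqrt{11373} \approx 8.0 + 106.64 i$)
$q = 297$ ($q = - 3 \left(-42 - 58\right) + \left(-1 + \frac{1}{2} \left(-4\right)\right) = - 3 \left(-42 - 58\right) - 3 = \left(-3\right) \left(-100\right) - 3 = 300 - 3 = 297$)
$\frac{q}{R} = \frac{297}{8 + i \sqrt{11373}}$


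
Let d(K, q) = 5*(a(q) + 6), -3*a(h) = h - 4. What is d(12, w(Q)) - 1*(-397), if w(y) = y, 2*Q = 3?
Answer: 2587/6 ≈ 431.17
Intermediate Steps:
Q = 3/2 (Q = (1/2)*3 = 3/2 ≈ 1.5000)
a(h) = 4/3 - h/3 (a(h) = -(h - 4)/3 = -(-4 + h)/3 = 4/3 - h/3)
d(K, q) = 110/3 - 5*q/3 (d(K, q) = 5*((4/3 - q/3) + 6) = 5*(22/3 - q/3) = 110/3 - 5*q/3)
d(12, w(Q)) - 1*(-397) = (110/3 - 5/3*3/2) - 1*(-397) = (110/3 - 5/2) + 397 = 205/6 + 397 = 2587/6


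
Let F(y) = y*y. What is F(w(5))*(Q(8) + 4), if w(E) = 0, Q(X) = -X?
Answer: 0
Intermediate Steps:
F(y) = y²
F(w(5))*(Q(8) + 4) = 0²*(-1*8 + 4) = 0*(-8 + 4) = 0*(-4) = 0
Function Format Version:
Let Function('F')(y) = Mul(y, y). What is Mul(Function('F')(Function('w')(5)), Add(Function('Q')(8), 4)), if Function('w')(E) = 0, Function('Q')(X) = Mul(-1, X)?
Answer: 0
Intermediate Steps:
Function('F')(y) = Pow(y, 2)
Mul(Function('F')(Function('w')(5)), Add(Function('Q')(8), 4)) = Mul(Pow(0, 2), Add(Mul(-1, 8), 4)) = Mul(0, Add(-8, 4)) = Mul(0, -4) = 0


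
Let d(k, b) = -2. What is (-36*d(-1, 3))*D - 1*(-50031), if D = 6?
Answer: 50463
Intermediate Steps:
(-36*d(-1, 3))*D - 1*(-50031) = -36*(-2)*6 - 1*(-50031) = 72*6 + 50031 = 432 + 50031 = 50463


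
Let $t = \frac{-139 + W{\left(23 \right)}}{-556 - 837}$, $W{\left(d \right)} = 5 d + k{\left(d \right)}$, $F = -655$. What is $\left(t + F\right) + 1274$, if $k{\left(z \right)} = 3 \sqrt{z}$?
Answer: $\frac{862291}{1393} - \frac{3 \sqrt{23}}{1393} \approx 619.01$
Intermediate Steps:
$W{\left(d \right)} = 3 \sqrt{d} + 5 d$ ($W{\left(d \right)} = 5 d + 3 \sqrt{d} = 3 \sqrt{d} + 5 d$)
$t = \frac{24}{1393} - \frac{3 \sqrt{23}}{1393}$ ($t = \frac{-139 + \left(3 \sqrt{23} + 5 \cdot 23\right)}{-556 - 837} = \frac{-139 + \left(3 \sqrt{23} + 115\right)}{-1393} = \left(-139 + \left(115 + 3 \sqrt{23}\right)\right) \left(- \frac{1}{1393}\right) = \left(-24 + 3 \sqrt{23}\right) \left(- \frac{1}{1393}\right) = \frac{24}{1393} - \frac{3 \sqrt{23}}{1393} \approx 0.0069006$)
$\left(t + F\right) + 1274 = \left(\left(\frac{24}{1393} - \frac{3 \sqrt{23}}{1393}\right) - 655\right) + 1274 = \left(- \frac{912391}{1393} - \frac{3 \sqrt{23}}{1393}\right) + 1274 = \frac{862291}{1393} - \frac{3 \sqrt{23}}{1393}$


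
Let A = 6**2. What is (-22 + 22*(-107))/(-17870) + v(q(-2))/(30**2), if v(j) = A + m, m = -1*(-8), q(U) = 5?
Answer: 73117/402075 ≈ 0.18185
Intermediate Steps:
A = 36
m = 8
v(j) = 44 (v(j) = 36 + 8 = 44)
(-22 + 22*(-107))/(-17870) + v(q(-2))/(30**2) = (-22 + 22*(-107))/(-17870) + 44/(30**2) = (-22 - 2354)*(-1/17870) + 44/900 = -2376*(-1/17870) + 44*(1/900) = 1188/8935 + 11/225 = 73117/402075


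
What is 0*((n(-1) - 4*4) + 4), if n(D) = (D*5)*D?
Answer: 0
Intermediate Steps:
n(D) = 5*D² (n(D) = (5*D)*D = 5*D²)
0*((n(-1) - 4*4) + 4) = 0*((5*(-1)² - 4*4) + 4) = 0*((5*1 - 16) + 4) = 0*((5 - 16) + 4) = 0*(-11 + 4) = 0*(-7) = 0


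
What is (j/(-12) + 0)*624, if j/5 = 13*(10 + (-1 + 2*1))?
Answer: -37180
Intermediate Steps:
j = 715 (j = 5*(13*(10 + (-1 + 2*1))) = 5*(13*(10 + (-1 + 2))) = 5*(13*(10 + 1)) = 5*(13*11) = 5*143 = 715)
(j/(-12) + 0)*624 = (715/(-12) + 0)*624 = (715*(-1/12) + 0)*624 = (-715/12 + 0)*624 = -715/12*624 = -37180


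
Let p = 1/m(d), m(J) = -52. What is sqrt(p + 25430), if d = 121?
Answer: sqrt(17190667)/26 ≈ 159.47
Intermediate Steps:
p = -1/52 (p = 1/(-52) = -1/52 ≈ -0.019231)
sqrt(p + 25430) = sqrt(-1/52 + 25430) = sqrt(1322359/52) = sqrt(17190667)/26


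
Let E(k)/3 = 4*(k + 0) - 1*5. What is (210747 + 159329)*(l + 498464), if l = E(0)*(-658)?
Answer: 188122213384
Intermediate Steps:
E(k) = -15 + 12*k (E(k) = 3*(4*(k + 0) - 1*5) = 3*(4*k - 5) = 3*(-5 + 4*k) = -15 + 12*k)
l = 9870 (l = (-15 + 12*0)*(-658) = (-15 + 0)*(-658) = -15*(-658) = 9870)
(210747 + 159329)*(l + 498464) = (210747 + 159329)*(9870 + 498464) = 370076*508334 = 188122213384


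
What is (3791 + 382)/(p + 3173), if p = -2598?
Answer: 4173/575 ≈ 7.2574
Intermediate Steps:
(3791 + 382)/(p + 3173) = (3791 + 382)/(-2598 + 3173) = 4173/575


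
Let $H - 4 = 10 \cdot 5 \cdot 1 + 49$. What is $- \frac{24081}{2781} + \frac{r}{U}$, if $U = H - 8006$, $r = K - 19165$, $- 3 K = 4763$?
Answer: $- \frac{6314237}{1046583} \approx -6.0332$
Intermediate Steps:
$K = - \frac{4763}{3}$ ($K = \left(- \frac{1}{3}\right) 4763 = - \frac{4763}{3} \approx -1587.7$)
$H = 103$ ($H = 4 + \left(10 \cdot 5 \cdot 1 + 49\right) = 4 + \left(50 \cdot 1 + 49\right) = 4 + \left(50 + 49\right) = 4 + 99 = 103$)
$r = - \frac{62258}{3}$ ($r = - \frac{4763}{3} - 19165 = - \frac{62258}{3} \approx -20753.0$)
$U = -7903$ ($U = 103 - 8006 = -7903$)
$- \frac{24081}{2781} + \frac{r}{U} = - \frac{24081}{2781} - \frac{62258}{3 \left(-7903\right)} = \left(-24081\right) \frac{1}{2781} - - \frac{8894}{3387} = - \frac{8027}{927} + \frac{8894}{3387} = - \frac{6314237}{1046583}$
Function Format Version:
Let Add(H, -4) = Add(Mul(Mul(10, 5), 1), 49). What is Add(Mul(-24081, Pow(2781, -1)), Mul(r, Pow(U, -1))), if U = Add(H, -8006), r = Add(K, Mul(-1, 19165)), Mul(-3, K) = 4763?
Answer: Rational(-6314237, 1046583) ≈ -6.0332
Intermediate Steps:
K = Rational(-4763, 3) (K = Mul(Rational(-1, 3), 4763) = Rational(-4763, 3) ≈ -1587.7)
H = 103 (H = Add(4, Add(Mul(Mul(10, 5), 1), 49)) = Add(4, Add(Mul(50, 1), 49)) = Add(4, Add(50, 49)) = Add(4, 99) = 103)
r = Rational(-62258, 3) (r = Add(Rational(-4763, 3), Mul(-1, 19165)) = Add(Rational(-4763, 3), -19165) = Rational(-62258, 3) ≈ -20753.)
U = -7903 (U = Add(103, -8006) = -7903)
Add(Mul(-24081, Pow(2781, -1)), Mul(r, Pow(U, -1))) = Add(Mul(-24081, Pow(2781, -1)), Mul(Rational(-62258, 3), Pow(-7903, -1))) = Add(Mul(-24081, Rational(1, 2781)), Mul(Rational(-62258, 3), Rational(-1, 7903))) = Add(Rational(-8027, 927), Rational(8894, 3387)) = Rational(-6314237, 1046583)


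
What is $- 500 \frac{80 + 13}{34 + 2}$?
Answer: $- \frac{3875}{3} \approx -1291.7$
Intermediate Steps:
$- 500 \frac{80 + 13}{34 + 2} = - 500 \cdot \frac{93}{36} = - 500 \cdot 93 \cdot \frac{1}{36} = \left(-500\right) \frac{31}{12} = - \frac{3875}{3}$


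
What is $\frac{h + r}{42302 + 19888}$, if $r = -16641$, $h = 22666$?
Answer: $\frac{1205}{12438} \approx 0.096881$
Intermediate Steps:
$\frac{h + r}{42302 + 19888} = \frac{22666 - 16641}{42302 + 19888} = \frac{6025}{62190} = 6025 \cdot \frac{1}{62190} = \frac{1205}{12438}$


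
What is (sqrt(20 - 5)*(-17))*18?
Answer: -306*sqrt(15) ≈ -1185.1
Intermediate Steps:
(sqrt(20 - 5)*(-17))*18 = (sqrt(15)*(-17))*18 = -17*sqrt(15)*18 = -306*sqrt(15)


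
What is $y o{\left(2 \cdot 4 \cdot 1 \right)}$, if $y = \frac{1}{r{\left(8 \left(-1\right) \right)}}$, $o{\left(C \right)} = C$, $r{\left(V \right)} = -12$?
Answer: $- \frac{2}{3} \approx -0.66667$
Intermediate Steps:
$y = - \frac{1}{12}$ ($y = \frac{1}{-12} = - \frac{1}{12} \approx -0.083333$)
$y o{\left(2 \cdot 4 \cdot 1 \right)} = - \frac{2 \cdot 4 \cdot 1}{12} = - \frac{8 \cdot 1}{12} = \left(- \frac{1}{12}\right) 8 = - \frac{2}{3}$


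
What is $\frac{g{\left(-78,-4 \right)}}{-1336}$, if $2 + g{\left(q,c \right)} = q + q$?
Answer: $\frac{79}{668} \approx 0.11826$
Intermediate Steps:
$g{\left(q,c \right)} = -2 + 2 q$ ($g{\left(q,c \right)} = -2 + \left(q + q\right) = -2 + 2 q$)
$\frac{g{\left(-78,-4 \right)}}{-1336} = \frac{-2 + 2 \left(-78\right)}{-1336} = \left(-2 - 156\right) \left(- \frac{1}{1336}\right) = \left(-158\right) \left(- \frac{1}{1336}\right) = \frac{79}{668}$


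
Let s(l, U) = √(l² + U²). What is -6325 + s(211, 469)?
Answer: -6325 + √264482 ≈ -5810.7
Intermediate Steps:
s(l, U) = √(U² + l²)
-6325 + s(211, 469) = -6325 + √(469² + 211²) = -6325 + √(219961 + 44521) = -6325 + √264482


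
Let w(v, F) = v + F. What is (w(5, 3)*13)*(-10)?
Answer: -1040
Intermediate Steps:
w(v, F) = F + v
(w(5, 3)*13)*(-10) = ((3 + 5)*13)*(-10) = (8*13)*(-10) = 104*(-10) = -1040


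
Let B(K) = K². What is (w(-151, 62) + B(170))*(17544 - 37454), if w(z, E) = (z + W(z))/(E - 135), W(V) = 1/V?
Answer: -6343077164820/11023 ≈ -5.7544e+8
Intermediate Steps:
W(V) = 1/V
w(z, E) = (z + 1/z)/(-135 + E) (w(z, E) = (z + 1/z)/(E - 135) = (z + 1/z)/(-135 + E))
(w(-151, 62) + B(170))*(17544 - 37454) = ((1 + (-151)²)/((-151)*(-135 + 62)) + 170²)*(17544 - 37454) = (-1/151*(1 + 22801)/(-73) + 28900)*(-19910) = (-1/151*(-1/73)*22802 + 28900)*(-19910) = (22802/11023 + 28900)*(-19910) = (318587502/11023)*(-19910) = -6343077164820/11023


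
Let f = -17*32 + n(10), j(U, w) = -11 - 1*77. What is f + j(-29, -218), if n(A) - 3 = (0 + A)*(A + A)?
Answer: -429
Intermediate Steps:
j(U, w) = -88 (j(U, w) = -11 - 77 = -88)
n(A) = 3 + 2*A² (n(A) = 3 + (0 + A)*(A + A) = 3 + A*(2*A) = 3 + 2*A²)
f = -341 (f = -17*32 + (3 + 2*10²) = -544 + (3 + 2*100) = -544 + (3 + 200) = -544 + 203 = -341)
f + j(-29, -218) = -341 - 88 = -429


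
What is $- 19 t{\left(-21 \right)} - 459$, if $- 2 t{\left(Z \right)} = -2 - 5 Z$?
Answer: $\frac{1039}{2} \approx 519.5$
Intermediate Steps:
$t{\left(Z \right)} = 1 + \frac{5 Z}{2}$ ($t{\left(Z \right)} = - \frac{-2 - 5 Z}{2} = 1 + \frac{5 Z}{2}$)
$- 19 t{\left(-21 \right)} - 459 = - 19 \left(1 + \frac{5}{2} \left(-21\right)\right) - 459 = - 19 \left(1 - \frac{105}{2}\right) - 459 = \left(-19\right) \left(- \frac{103}{2}\right) - 459 = \frac{1957}{2} - 459 = \frac{1039}{2}$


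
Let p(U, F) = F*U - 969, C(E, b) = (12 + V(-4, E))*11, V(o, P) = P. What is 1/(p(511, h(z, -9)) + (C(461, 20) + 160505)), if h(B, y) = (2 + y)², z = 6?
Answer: 1/189778 ≈ 5.2693e-6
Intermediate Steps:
C(E, b) = 132 + 11*E (C(E, b) = (12 + E)*11 = 132 + 11*E)
p(U, F) = -969 + F*U
1/(p(511, h(z, -9)) + (C(461, 20) + 160505)) = 1/((-969 + (2 - 9)²*511) + ((132 + 11*461) + 160505)) = 1/((-969 + (-7)²*511) + ((132 + 5071) + 160505)) = 1/((-969 + 49*511) + (5203 + 160505)) = 1/((-969 + 25039) + 165708) = 1/(24070 + 165708) = 1/189778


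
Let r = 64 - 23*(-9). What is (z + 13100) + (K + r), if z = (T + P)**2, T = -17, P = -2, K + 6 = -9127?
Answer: 4599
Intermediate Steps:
K = -9133 (K = -6 - 9127 = -9133)
z = 361 (z = (-17 - 2)**2 = (-19)**2 = 361)
r = 271 (r = 64 + 207 = 271)
(z + 13100) + (K + r) = (361 + 13100) + (-9133 + 271) = 13461 - 8862 = 4599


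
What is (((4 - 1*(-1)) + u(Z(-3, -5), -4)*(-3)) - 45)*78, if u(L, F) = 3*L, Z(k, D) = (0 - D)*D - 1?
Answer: 15132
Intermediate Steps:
Z(k, D) = -1 - D² (Z(k, D) = (-D)*D - 1 = -D² - 1 = -1 - D²)
(((4 - 1*(-1)) + u(Z(-3, -5), -4)*(-3)) - 45)*78 = (((4 - 1*(-1)) + (3*(-1 - 1*(-5)²))*(-3)) - 45)*78 = (((4 + 1) + (3*(-1 - 1*25))*(-3)) - 45)*78 = ((5 + (3*(-1 - 25))*(-3)) - 45)*78 = ((5 + (3*(-26))*(-3)) - 45)*78 = ((5 - 78*(-3)) - 45)*78 = ((5 + 234) - 45)*78 = (239 - 45)*78 = 194*78 = 15132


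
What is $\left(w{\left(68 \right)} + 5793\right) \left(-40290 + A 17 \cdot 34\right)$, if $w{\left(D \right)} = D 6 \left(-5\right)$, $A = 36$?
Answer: $-73115946$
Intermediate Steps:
$w{\left(D \right)} = - 30 D$ ($w{\left(D \right)} = 6 D \left(-5\right) = - 30 D$)
$\left(w{\left(68 \right)} + 5793\right) \left(-40290 + A 17 \cdot 34\right) = \left(\left(-30\right) 68 + 5793\right) \left(-40290 + 36 \cdot 17 \cdot 34\right) = \left(-2040 + 5793\right) \left(-40290 + 612 \cdot 34\right) = 3753 \left(-40290 + 20808\right) = 3753 \left(-19482\right) = -73115946$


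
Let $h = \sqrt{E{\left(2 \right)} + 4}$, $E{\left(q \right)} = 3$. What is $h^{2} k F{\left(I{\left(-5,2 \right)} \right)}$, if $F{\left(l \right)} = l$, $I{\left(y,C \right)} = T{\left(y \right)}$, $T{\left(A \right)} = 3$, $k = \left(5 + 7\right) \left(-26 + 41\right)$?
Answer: $3780$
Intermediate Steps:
$k = 180$ ($k = 12 \cdot 15 = 180$)
$I{\left(y,C \right)} = 3$
$h = \sqrt{7}$ ($h = \sqrt{3 + 4} = \sqrt{7} \approx 2.6458$)
$h^{2} k F{\left(I{\left(-5,2 \right)} \right)} = \left(\sqrt{7}\right)^{2} \cdot 180 \cdot 3 = 7 \cdot 180 \cdot 3 = 1260 \cdot 3 = 3780$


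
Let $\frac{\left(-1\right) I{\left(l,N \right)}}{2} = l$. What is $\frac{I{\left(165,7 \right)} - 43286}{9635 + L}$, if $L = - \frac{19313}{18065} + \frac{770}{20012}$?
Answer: $- \frac{271860618560}{60048992993} \approx -4.5273$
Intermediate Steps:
$I{\left(l,N \right)} = - 2 l$
$L = - \frac{186290853}{180758390}$ ($L = \left(-19313\right) \frac{1}{18065} + 770 \cdot \frac{1}{20012} = - \frac{19313}{18065} + \frac{385}{10006} = - \frac{186290853}{180758390} \approx -1.0306$)
$\frac{I{\left(165,7 \right)} - 43286}{9635 + L} = \frac{\left(-2\right) 165 - 43286}{9635 - \frac{186290853}{180758390}} = \frac{-330 - 43286}{\frac{1741420796797}{180758390}} = \left(-43616\right) \frac{180758390}{1741420796797} = - \frac{271860618560}{60048992993}$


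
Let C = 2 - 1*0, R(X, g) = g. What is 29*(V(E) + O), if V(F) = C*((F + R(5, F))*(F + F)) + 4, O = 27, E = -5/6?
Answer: 9541/9 ≈ 1060.1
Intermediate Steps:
E = -⅚ (E = -5*⅙ = -⅚ ≈ -0.83333)
C = 2 (C = 2 + 0 = 2)
V(F) = 4 + 8*F² (V(F) = 2*((F + F)*(F + F)) + 4 = 2*((2*F)*(2*F)) + 4 = 2*(4*F²) + 4 = 8*F² + 4 = 4 + 8*F²)
29*(V(E) + O) = 29*((4 + 8*(-⅚)²) + 27) = 29*((4 + 8*(25/36)) + 27) = 29*((4 + 50/9) + 27) = 29*(86/9 + 27) = 29*(329/9) = 9541/9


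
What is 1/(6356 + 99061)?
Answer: 1/105417 ≈ 9.4861e-6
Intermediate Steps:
1/(6356 + 99061) = 1/105417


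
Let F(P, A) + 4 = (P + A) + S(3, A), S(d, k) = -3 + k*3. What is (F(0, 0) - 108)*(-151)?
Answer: 17365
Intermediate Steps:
S(d, k) = -3 + 3*k
F(P, A) = -7 + P + 4*A (F(P, A) = -4 + ((P + A) + (-3 + 3*A)) = -4 + ((A + P) + (-3 + 3*A)) = -4 + (-3 + P + 4*A) = -7 + P + 4*A)
(F(0, 0) - 108)*(-151) = ((-7 + 0 + 4*0) - 108)*(-151) = ((-7 + 0 + 0) - 108)*(-151) = (-7 - 108)*(-151) = -115*(-151) = 17365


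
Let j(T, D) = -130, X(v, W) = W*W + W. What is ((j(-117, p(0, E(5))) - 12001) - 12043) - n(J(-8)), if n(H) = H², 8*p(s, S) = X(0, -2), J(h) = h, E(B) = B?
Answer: -24238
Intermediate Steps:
X(v, W) = W + W² (X(v, W) = W² + W = W + W²)
p(s, S) = ¼ (p(s, S) = (-2*(1 - 2))/8 = (-2*(-1))/8 = (⅛)*2 = ¼)
((j(-117, p(0, E(5))) - 12001) - 12043) - n(J(-8)) = ((-130 - 12001) - 12043) - 1*(-8)² = (-12131 - 12043) - 1*64 = -24174 - 64 = -24238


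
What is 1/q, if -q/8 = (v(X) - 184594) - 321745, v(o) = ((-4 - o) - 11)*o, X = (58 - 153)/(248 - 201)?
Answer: 2209/8947559208 ≈ 2.4688e-7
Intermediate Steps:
X = -95/47 ≈ -2.0213
v(o) = o*(-15 - o) (v(o) = (-15 - o)*o = o*(-15 - o))
q = 8947559208/2209 (q = -8*((-1*(-95/47)*(15 - 95/47) - 184594) - 321745) = -8*((-1*(-95/47)*610/47 - 184594) - 321745) = -8*((57950/2209 - 184594) - 321745) = -8*(-407710196/2209 - 321745) = -8*(-1118444901/2209) = 8947559208/2209 ≈ 4.0505e+6)
1/q = 1/(8947559208/2209) = 2209/8947559208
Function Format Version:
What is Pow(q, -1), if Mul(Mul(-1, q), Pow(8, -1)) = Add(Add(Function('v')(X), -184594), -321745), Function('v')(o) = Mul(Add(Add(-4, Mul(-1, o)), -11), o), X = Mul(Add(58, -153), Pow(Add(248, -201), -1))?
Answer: Rational(2209, 8947559208) ≈ 2.4688e-7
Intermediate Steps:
X = Rational(-95, 47) (X = Mul(-95, Pow(47, -1)) = Mul(-95, Rational(1, 47)) = Rational(-95, 47) ≈ -2.0213)
Function('v')(o) = Mul(o, Add(-15, Mul(-1, o))) (Function('v')(o) = Mul(Add(-15, Mul(-1, o)), o) = Mul(o, Add(-15, Mul(-1, o))))
q = Rational(8947559208, 2209) (q = Mul(-8, Add(Add(Mul(-1, Rational(-95, 47), Add(15, Rational(-95, 47))), -184594), -321745)) = Mul(-8, Add(Add(Mul(-1, Rational(-95, 47), Rational(610, 47)), -184594), -321745)) = Mul(-8, Add(Add(Rational(57950, 2209), -184594), -321745)) = Mul(-8, Add(Rational(-407710196, 2209), -321745)) = Mul(-8, Rational(-1118444901, 2209)) = Rational(8947559208, 2209) ≈ 4.0505e+6)
Pow(q, -1) = Pow(Rational(8947559208, 2209), -1) = Rational(2209, 8947559208)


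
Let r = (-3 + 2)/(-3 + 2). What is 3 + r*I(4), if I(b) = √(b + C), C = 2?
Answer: 3 + √6 ≈ 5.4495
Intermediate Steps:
r = 1 (r = -1/(-1) = -1*(-1) = 1)
I(b) = √(2 + b) (I(b) = √(b + 2) = √(2 + b))
3 + r*I(4) = 3 + 1*√(2 + 4) = 3 + 1*√6 = 3 + √6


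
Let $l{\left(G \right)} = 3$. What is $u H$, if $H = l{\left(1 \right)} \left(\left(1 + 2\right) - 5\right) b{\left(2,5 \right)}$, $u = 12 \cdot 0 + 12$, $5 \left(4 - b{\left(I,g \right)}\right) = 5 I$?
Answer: $-144$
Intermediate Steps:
$b{\left(I,g \right)} = 4 - I$ ($b{\left(I,g \right)} = 4 - \frac{5 I}{5} = 4 - I$)
$u = 12$ ($u = 0 + 12 = 12$)
$H = -12$ ($H = 3 \left(\left(1 + 2\right) - 5\right) \left(4 - 2\right) = 3 \left(3 - 5\right) \left(4 - 2\right) = 3 \left(-2\right) 2 = \left(-6\right) 2 = -12$)
$u H = 12 \left(-12\right) = -144$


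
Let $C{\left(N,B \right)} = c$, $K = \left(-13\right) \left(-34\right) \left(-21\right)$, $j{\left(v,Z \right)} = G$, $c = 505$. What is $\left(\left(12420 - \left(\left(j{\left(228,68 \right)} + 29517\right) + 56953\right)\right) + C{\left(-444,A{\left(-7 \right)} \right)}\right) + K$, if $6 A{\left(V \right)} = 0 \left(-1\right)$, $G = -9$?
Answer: $-82818$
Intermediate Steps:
$j{\left(v,Z \right)} = -9$
$A{\left(V \right)} = 0$ ($A{\left(V \right)} = \frac{0 \left(-1\right)}{6} = \frac{1}{6} \cdot 0 = 0$)
$K = -9282$ ($K = 442 \left(-21\right) = -9282$)
$C{\left(N,B \right)} = 505$
$\left(\left(12420 - \left(\left(j{\left(228,68 \right)} + 29517\right) + 56953\right)\right) + C{\left(-444,A{\left(-7 \right)} \right)}\right) + K = \left(\left(12420 - \left(\left(-9 + 29517\right) + 56953\right)\right) + 505\right) - 9282 = \left(\left(12420 - \left(29508 + 56953\right)\right) + 505\right) - 9282 = \left(\left(12420 - 86461\right) + 505\right) - 9282 = \left(-74041 + 505\right) - 9282 = -73536 - 9282 = -82818$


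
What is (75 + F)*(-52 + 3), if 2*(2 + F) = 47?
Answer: -9457/2 ≈ -4728.5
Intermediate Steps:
F = 43/2 (F = -2 + (1/2)*47 = -2 + 47/2 = 43/2 ≈ 21.500)
(75 + F)*(-52 + 3) = (75 + 43/2)*(-52 + 3) = (193/2)*(-49) = -9457/2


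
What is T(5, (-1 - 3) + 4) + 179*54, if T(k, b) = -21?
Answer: 9645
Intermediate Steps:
T(5, (-1 - 3) + 4) + 179*54 = -21 + 179*54 = -21 + 9666 = 9645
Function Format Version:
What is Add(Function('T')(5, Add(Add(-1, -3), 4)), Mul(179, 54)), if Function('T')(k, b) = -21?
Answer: 9645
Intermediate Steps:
Add(Function('T')(5, Add(Add(-1, -3), 4)), Mul(179, 54)) = Add(-21, Mul(179, 54)) = Add(-21, 9666) = 9645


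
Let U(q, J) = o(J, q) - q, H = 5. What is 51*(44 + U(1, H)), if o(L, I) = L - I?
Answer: 2397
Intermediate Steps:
U(q, J) = J - 2*q (U(q, J) = (J - q) - q = J - 2*q)
51*(44 + U(1, H)) = 51*(44 + (5 - 2*1)) = 51*(44 + (5 - 2)) = 51*(44 + 3) = 51*47 = 2397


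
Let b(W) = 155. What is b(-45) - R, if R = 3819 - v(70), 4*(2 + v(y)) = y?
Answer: -7297/2 ≈ -3648.5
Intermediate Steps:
v(y) = -2 + y/4
R = 7607/2 (R = 3819 - (-2 + (¼)*70) = 3819 - (-2 + 35/2) = 3819 - 1*31/2 = 3819 - 31/2 = 7607/2 ≈ 3803.5)
b(-45) - R = 155 - 1*7607/2 = 155 - 7607/2 = -7297/2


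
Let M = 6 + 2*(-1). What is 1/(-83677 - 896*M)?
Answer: -1/87261 ≈ -1.1460e-5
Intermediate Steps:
M = 4 (M = 6 - 2 = 4)
1/(-83677 - 896*M) = 1/(-83677 - 896*4) = 1/(-83677 - 3584) = 1/(-87261) = -1/87261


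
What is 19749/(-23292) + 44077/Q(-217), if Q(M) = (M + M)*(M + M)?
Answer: -112216715/182799498 ≈ -0.61388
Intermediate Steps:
Q(M) = 4*M² (Q(M) = (2*M)*(2*M) = 4*M²)
19749/(-23292) + 44077/Q(-217) = 19749/(-23292) + 44077/((4*(-217)²)) = 19749*(-1/23292) + 44077/((4*47089)) = -6583/7764 + 44077/188356 = -112216715/182799498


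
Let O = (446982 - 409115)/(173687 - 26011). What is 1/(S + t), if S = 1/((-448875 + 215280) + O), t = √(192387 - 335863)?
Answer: -1273570278735407/42684012822700265350868465 - 1189997290771983046609*I*√35869/85368025645400530701736930 ≈ -2.9837e-11 - 0.00264*I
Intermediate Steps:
t = 2*I*√35869 (t = √(-143476) = 2*I*√35869 ≈ 378.78*I)
O = 37867/147676 ≈ 0.25642
S = -147676/34496337353 (S = 1/((-448875 + 215280) + 37867/147676) = 1/(-233595 + 37867/147676) = 1/(-34496337353/147676) = -147676/34496337353 ≈ -4.2809e-6)
1/(S + t) = 1/(-147676/34496337353 + 2*I*√35869)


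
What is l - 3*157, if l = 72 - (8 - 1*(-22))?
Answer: -429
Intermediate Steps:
l = 42 (l = 72 - (8 + 22) = 72 - 1*30 = 72 - 30 = 42)
l - 3*157 = 42 - 3*157 = 42 - 471 = -429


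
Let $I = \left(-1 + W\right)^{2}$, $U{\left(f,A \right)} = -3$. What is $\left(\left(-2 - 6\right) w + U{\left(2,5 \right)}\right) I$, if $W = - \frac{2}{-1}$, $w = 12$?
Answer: $-99$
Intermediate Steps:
$W = 2$ ($W = \left(-2\right) \left(-1\right) = 2$)
$I = 1$ ($I = \left(-1 + 2\right)^{2} = 1^{2} = 1$)
$\left(\left(-2 - 6\right) w + U{\left(2,5 \right)}\right) I = \left(\left(-2 - 6\right) 12 - 3\right) 1 = \left(\left(-8\right) 12 - 3\right) 1 = \left(-96 - 3\right) 1 = \left(-99\right) 1 = -99$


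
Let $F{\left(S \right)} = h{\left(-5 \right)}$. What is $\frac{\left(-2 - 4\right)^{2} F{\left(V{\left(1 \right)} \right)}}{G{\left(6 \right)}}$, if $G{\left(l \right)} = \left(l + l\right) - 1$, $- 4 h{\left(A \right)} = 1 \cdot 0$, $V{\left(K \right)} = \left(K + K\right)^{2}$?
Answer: $0$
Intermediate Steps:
$V{\left(K \right)} = 4 K^{2}$ ($V{\left(K \right)} = \left(2 K\right)^{2} = 4 K^{2}$)
$h{\left(A \right)} = 0$ ($h{\left(A \right)} = - \frac{1 \cdot 0}{4} = \left(- \frac{1}{4}\right) 0 = 0$)
$F{\left(S \right)} = 0$
$G{\left(l \right)} = -1 + 2 l$ ($G{\left(l \right)} = 2 l - 1 = -1 + 2 l$)
$\frac{\left(-2 - 4\right)^{2} F{\left(V{\left(1 \right)} \right)}}{G{\left(6 \right)}} = \frac{\left(-2 - 4\right)^{2} \cdot 0}{-1 + 2 \cdot 6} = \frac{\left(-6\right)^{2} \cdot 0}{-1 + 12} = \frac{36 \cdot 0}{11} = 0 \cdot \frac{1}{11} = 0$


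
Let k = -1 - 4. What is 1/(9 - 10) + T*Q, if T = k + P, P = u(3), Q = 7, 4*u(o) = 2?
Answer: -65/2 ≈ -32.500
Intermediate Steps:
u(o) = ½ (u(o) = (¼)*2 = ½)
P = ½ ≈ 0.50000
k = -5
T = -9/2 (T = -5 + ½ = -9/2 ≈ -4.5000)
1/(9 - 10) + T*Q = 1/(9 - 10) - 9/2*7 = 1/(-1) - 63/2 = -1 - 63/2 = -65/2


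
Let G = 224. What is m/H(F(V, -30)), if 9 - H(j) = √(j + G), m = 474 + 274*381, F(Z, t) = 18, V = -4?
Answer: -943812/161 - 1153548*√2/161 ≈ -15995.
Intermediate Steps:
m = 104868 (m = 474 + 104394 = 104868)
H(j) = 9 - √(224 + j) (H(j) = 9 - √(j + 224) = 9 - √(224 + j))
m/H(F(V, -30)) = 104868/(9 - √(224 + 18)) = 104868/(9 - √242) = 104868/(9 - 11*√2)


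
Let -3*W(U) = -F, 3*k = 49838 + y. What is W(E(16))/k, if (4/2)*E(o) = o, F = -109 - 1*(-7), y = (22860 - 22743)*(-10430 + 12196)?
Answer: -51/128230 ≈ -0.00039772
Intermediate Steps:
y = 206622 (y = 117*1766 = 206622)
F = -102 (F = -109 + 7 = -102)
E(o) = o/2
k = 256460/3 (k = (49838 + 206622)/3 = (⅓)*256460 = 256460/3 ≈ 85487.)
W(U) = -34 (W(U) = -(-1)*(-102)/3 = -⅓*102 = -34)
W(E(16))/k = -34/256460/3 = -34*3/256460 = -51/128230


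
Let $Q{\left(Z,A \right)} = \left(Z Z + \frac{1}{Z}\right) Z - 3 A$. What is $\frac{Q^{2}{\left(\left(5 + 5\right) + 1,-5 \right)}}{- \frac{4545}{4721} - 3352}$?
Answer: $- \frac{8565824889}{15829337} \approx -541.14$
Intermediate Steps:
$Q{\left(Z,A \right)} = - 3 A + Z \left(\frac{1}{Z} + Z^{2}\right)$ ($Q{\left(Z,A \right)} = \left(Z^{2} + \frac{1}{Z}\right) Z - 3 A = \left(\frac{1}{Z} + Z^{2}\right) Z - 3 A = Z \left(\frac{1}{Z} + Z^{2}\right) - 3 A = - 3 A + Z \left(\frac{1}{Z} + Z^{2}\right)$)
$\frac{Q^{2}{\left(\left(5 + 5\right) + 1,-5 \right)}}{- \frac{4545}{4721} - 3352} = \frac{\left(1 + \left(\left(5 + 5\right) + 1\right)^{3} - -15\right)^{2}}{- \frac{4545}{4721} - 3352} = \frac{\left(1 + \left(10 + 1\right)^{3} + 15\right)^{2}}{\left(-4545\right) \frac{1}{4721} - 3352} = \frac{\left(1 + 11^{3} + 15\right)^{2}}{- \frac{4545}{4721} - 3352} = \frac{\left(1 + 1331 + 15\right)^{2}}{- \frac{15829337}{4721}} = 1347^{2} \left(- \frac{4721}{15829337}\right) = 1814409 \left(- \frac{4721}{15829337}\right) = - \frac{8565824889}{15829337}$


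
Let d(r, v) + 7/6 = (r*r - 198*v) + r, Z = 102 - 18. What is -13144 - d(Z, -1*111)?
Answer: -253565/6 ≈ -42261.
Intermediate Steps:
Z = 84
d(r, v) = -7/6 + r + r**2 - 198*v (d(r, v) = -7/6 + ((r*r - 198*v) + r) = -7/6 + ((r**2 - 198*v) + r) = -7/6 + (r + r**2 - 198*v) = -7/6 + r + r**2 - 198*v)
-13144 - d(Z, -1*111) = -13144 - (-7/6 + 84 + 84**2 - (-198)*111) = -13144 - (-7/6 + 84 + 7056 - 198*(-111)) = -13144 - (-7/6 + 84 + 7056 + 21978) = -13144 - 1*174701/6 = -13144 - 174701/6 = -253565/6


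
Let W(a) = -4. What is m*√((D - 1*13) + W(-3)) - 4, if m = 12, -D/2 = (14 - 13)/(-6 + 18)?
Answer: -4 + 2*I*√618 ≈ -4.0 + 49.719*I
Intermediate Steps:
D = -⅙ (D = -2*(14 - 13)/(-6 + 18) = -2/12 = -2*1/12 = -⅙ ≈ -0.16667)
m*√((D - 1*13) + W(-3)) - 4 = 12*√((-⅙ - 1*13) - 4) - 4 = 12*√((-⅙ - 13) - 4) - 4 = 12*√(-79/6 - 4) - 4 = 12*√(-103/6) - 4 = 12*(I*√618/6) - 4 = 2*I*√618 - 4 = -4 + 2*I*√618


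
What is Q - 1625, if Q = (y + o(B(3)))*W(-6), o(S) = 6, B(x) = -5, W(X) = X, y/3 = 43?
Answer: -2435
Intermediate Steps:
y = 129 (y = 3*43 = 129)
Q = -810 (Q = (129 + 6)*(-6) = 135*(-6) = -810)
Q - 1625 = -810 - 1625 = -2435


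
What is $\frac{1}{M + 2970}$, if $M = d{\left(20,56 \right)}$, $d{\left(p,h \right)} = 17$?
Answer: $\frac{1}{2987} \approx 0.00033478$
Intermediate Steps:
$M = 17$
$\frac{1}{M + 2970} = \frac{1}{17 + 2970} = \frac{1}{2987}$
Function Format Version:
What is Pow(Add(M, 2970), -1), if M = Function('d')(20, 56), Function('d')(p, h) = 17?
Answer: Rational(1, 2987) ≈ 0.00033478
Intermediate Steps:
M = 17
Pow(Add(M, 2970), -1) = Pow(Add(17, 2970), -1) = Pow(2987, -1) = Rational(1, 2987)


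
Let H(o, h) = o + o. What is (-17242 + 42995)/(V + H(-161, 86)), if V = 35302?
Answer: 25753/34980 ≈ 0.73622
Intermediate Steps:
H(o, h) = 2*o
(-17242 + 42995)/(V + H(-161, 86)) = (-17242 + 42995)/(35302 + 2*(-161)) = 25753/(35302 - 322) = 25753/34980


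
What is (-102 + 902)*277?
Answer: 221600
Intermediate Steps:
(-102 + 902)*277 = 800*277 = 221600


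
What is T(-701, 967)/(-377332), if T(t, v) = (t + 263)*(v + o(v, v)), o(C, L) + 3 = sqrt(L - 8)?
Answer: 105558/94333 + 219*sqrt(959)/188666 ≈ 1.1549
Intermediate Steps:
o(C, L) = -3 + sqrt(-8 + L) (o(C, L) = -3 + sqrt(L - 8) = -3 + sqrt(-8 + L))
T(t, v) = (263 + t)*(-3 + v + sqrt(-8 + v)) (T(t, v) = (t + 263)*(v + (-3 + sqrt(-8 + v))) = (263 + t)*(-3 + v + sqrt(-8 + v)))
T(-701, 967)/(-377332) = (-789 + 263*967 + 263*sqrt(-8 + 967) - 701*967 - 701*(-3 + sqrt(-8 + 967)))/(-377332) = (-789 + 254321 + 263*sqrt(959) - 677867 - 701*(-3 + sqrt(959)))*(-1/377332) = (-789 + 254321 + 263*sqrt(959) - 677867 + (2103 - 701*sqrt(959)))*(-1/377332) = (-422232 - 438*sqrt(959))*(-1/377332) = 105558/94333 + 219*sqrt(959)/188666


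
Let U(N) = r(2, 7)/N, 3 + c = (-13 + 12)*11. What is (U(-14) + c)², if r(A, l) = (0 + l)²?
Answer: 1225/4 ≈ 306.25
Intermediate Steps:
c = -14 (c = -3 + (-13 + 12)*11 = -3 - 1*11 = -3 - 11 = -14)
r(A, l) = l²
U(N) = 49/N (U(N) = 7²/N = 49/N)
(U(-14) + c)² = (49/(-14) - 14)² = (49*(-1/14) - 14)² = (-7/2 - 14)² = (-35/2)² = 1225/4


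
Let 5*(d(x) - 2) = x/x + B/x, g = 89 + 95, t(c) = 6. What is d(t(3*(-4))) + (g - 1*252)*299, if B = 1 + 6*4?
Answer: -609869/30 ≈ -20329.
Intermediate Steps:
g = 184
B = 25 (B = 1 + 24 = 25)
d(x) = 11/5 + 5/x (d(x) = 2 + (x/x + 25/x)/5 = 2 + (1 + 25/x)/5 = 2 + (1/5 + 5/x) = 11/5 + 5/x)
d(t(3*(-4))) + (g - 1*252)*299 = (11/5 + 5/6) + (184 - 1*252)*299 = (11/5 + 5*(1/6)) + (184 - 252)*299 = (11/5 + 5/6) - 68*299 = 91/30 - 20332 = -609869/30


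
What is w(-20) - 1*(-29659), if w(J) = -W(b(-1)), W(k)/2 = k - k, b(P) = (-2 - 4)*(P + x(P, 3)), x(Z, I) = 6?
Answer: 29659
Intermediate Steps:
b(P) = -36 - 6*P (b(P) = (-2 - 4)*(P + 6) = -6*(6 + P) = -36 - 6*P)
W(k) = 0 (W(k) = 2*(k - k) = 2*0 = 0)
w(J) = 0 (w(J) = -1*0 = 0)
w(-20) - 1*(-29659) = 0 - 1*(-29659) = 0 + 29659 = 29659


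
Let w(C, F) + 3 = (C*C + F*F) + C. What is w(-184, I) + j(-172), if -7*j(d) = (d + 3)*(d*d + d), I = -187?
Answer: 5451094/7 ≈ 7.7873e+5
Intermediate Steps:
w(C, F) = -3 + C + C**2 + F**2 (w(C, F) = -3 + ((C*C + F*F) + C) = -3 + ((C**2 + F**2) + C) = -3 + (C + C**2 + F**2) = -3 + C + C**2 + F**2)
j(d) = -(3 + d)*(d + d**2)/7 (j(d) = -(d + 3)*(d*d + d)/7 = -(3 + d)*(d**2 + d)/7 = -(3 + d)*(d + d**2)/7)
w(-184, I) + j(-172) = (-3 - 184 + (-184)**2 + (-187)**2) - 1/7*(-172)*(3 + (-172)**2 + 4*(-172)) = (-3 - 184 + 33856 + 34969) - 1/7*(-172)*(3 + 29584 - 688) = 68638 - 1/7*(-172)*28899 = 68638 + 4970628/7 = 5451094/7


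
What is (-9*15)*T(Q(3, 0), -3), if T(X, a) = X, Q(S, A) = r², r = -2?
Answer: -540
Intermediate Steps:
Q(S, A) = 4 (Q(S, A) = (-2)² = 4)
(-9*15)*T(Q(3, 0), -3) = -9*15*4 = -135*4 = -540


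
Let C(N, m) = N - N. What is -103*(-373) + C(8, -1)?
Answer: 38419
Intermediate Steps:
C(N, m) = 0
-103*(-373) + C(8, -1) = -103*(-373) + 0 = 38419 + 0 = 38419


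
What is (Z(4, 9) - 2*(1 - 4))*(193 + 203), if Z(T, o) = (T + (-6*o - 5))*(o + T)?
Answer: -280764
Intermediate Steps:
Z(T, o) = (T + o)*(-5 + T - 6*o) (Z(T, o) = (T + (-5 - 6*o))*(T + o) = (-5 + T - 6*o)*(T + o) = (T + o)*(-5 + T - 6*o))
(Z(4, 9) - 2*(1 - 4))*(193 + 203) = ((4² - 6*9² - 5*4 - 5*9 - 5*4*9) - 2*(1 - 4))*(193 + 203) = ((16 - 6*81 - 20 - 45 - 180) - 2*(-3))*396 = ((16 - 486 - 20 - 45 - 180) + 6)*396 = (-715 + 6)*396 = -709*396 = -280764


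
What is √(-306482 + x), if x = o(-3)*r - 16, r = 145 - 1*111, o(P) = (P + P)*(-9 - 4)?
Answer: I*√303846 ≈ 551.22*I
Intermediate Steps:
o(P) = -26*P (o(P) = (2*P)*(-13) = -26*P)
r = 34 (r = 145 - 111 = 34)
x = 2636 (x = -26*(-3)*34 - 16 = 78*34 - 16 = 2652 - 16 = 2636)
√(-306482 + x) = √(-306482 + 2636) = √(-303846) = I*√303846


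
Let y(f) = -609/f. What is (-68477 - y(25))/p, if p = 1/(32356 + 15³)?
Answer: -61147031996/25 ≈ -2.4459e+9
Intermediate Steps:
p = 1/35731 (p = 1/(32356 + 3375) = 1/35731 ≈ 2.7987e-5)
(-68477 - y(25))/p = (-68477 - (-609)/25)/(1/35731) = (-68477 - (-609)/25)*35731 = (-68477 - 1*(-609/25))*35731 = (-68477 + 609/25)*35731 = -1711316/25*35731 = -61147031996/25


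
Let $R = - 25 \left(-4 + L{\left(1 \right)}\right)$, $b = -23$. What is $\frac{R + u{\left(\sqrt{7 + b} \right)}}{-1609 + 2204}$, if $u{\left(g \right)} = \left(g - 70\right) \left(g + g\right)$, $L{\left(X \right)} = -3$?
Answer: $\frac{143}{595} - \frac{16 i}{17} \approx 0.24034 - 0.94118 i$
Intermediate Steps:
$u{\left(g \right)} = 2 g \left(-70 + g\right)$ ($u{\left(g \right)} = \left(-70 + g\right) 2 g = 2 g \left(-70 + g\right)$)
$R = 175$ ($R = - 25 \left(-4 - 3\right) = \left(-25\right) \left(-7\right) = 175$)
$\frac{R + u{\left(\sqrt{7 + b} \right)}}{-1609 + 2204} = \frac{175 + 2 \sqrt{7 - 23} \left(-70 + \sqrt{7 - 23}\right)}{-1609 + 2204} = \frac{175 + 2 \sqrt{-16} \left(-70 + \sqrt{-16}\right)}{595} = \left(175 + 2 \cdot 4 i \left(-70 + 4 i\right)\right) \frac{1}{595} = \left(175 + 8 i \left(-70 + 4 i\right)\right) \frac{1}{595} = \frac{5}{17} + \frac{8 i \left(-70 + 4 i\right)}{595}$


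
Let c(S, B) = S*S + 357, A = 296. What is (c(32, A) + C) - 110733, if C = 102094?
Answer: -7258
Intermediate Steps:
c(S, B) = 357 + S² (c(S, B) = S² + 357 = 357 + S²)
(c(32, A) + C) - 110733 = ((357 + 32²) + 102094) - 110733 = ((357 + 1024) + 102094) - 110733 = (1381 + 102094) - 110733 = 103475 - 110733 = -7258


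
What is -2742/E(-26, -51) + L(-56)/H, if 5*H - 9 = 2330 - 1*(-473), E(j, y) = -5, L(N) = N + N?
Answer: 1926926/3515 ≈ 548.20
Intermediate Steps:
L(N) = 2*N
H = 2812/5 (H = 9/5 + (2330 - 1*(-473))/5 = 9/5 + (2330 + 473)/5 = 9/5 + (⅕)*2803 = 9/5 + 2803/5 = 2812/5 ≈ 562.40)
-2742/E(-26, -51) + L(-56)/H = -2742/(-5) + (2*(-56))/(2812/5) = -2742*(-⅕) - 112*5/2812 = 2742/5 - 140/703 = 1926926/3515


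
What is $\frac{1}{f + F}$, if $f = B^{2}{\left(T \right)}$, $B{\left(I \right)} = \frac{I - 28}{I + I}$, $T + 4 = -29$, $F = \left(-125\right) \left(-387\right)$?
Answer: $\frac{4356}{210725221} \approx 2.0671 \cdot 10^{-5}$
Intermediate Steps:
$F = 48375$
$T = -33$ ($T = -4 - 29 = -33$)
$B{\left(I \right)} = \frac{-28 + I}{2 I}$
$f = \frac{3721}{4356}$ ($f = \left(\frac{-28 - 33}{2 \left(-33\right)}\right)^{2} = \left(\frac{1}{2} \left(- \frac{1}{33}\right) \left(-61\right)\right)^{2} = \left(\frac{61}{66}\right)^{2} = \frac{3721}{4356} \approx 0.85422$)
$\frac{1}{f + F} = \frac{1}{\frac{3721}{4356} + 48375} = \frac{1}{\frac{210725221}{4356}} = \frac{4356}{210725221}$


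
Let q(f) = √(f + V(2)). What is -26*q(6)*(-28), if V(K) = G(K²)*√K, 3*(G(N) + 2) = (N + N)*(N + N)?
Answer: 728*√(54 + 174*√2)/3 ≈ 4203.6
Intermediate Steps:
G(N) = -2 + 4*N²/3 (G(N) = -2 + ((N + N)*(N + N))/3 = -2 + ((2*N)*(2*N))/3 = -2 + (4*N²)/3 = -2 + 4*N²/3)
V(K) = √K*(-2 + 4*K⁴/3) (V(K) = (-2 + 4*(K²)²/3)*√K = (-2 + 4*K⁴/3)*√K = √K*(-2 + 4*K⁴/3))
q(f) = √(f + 58*√2/3) (q(f) = √(f + √2*(-2 + (4/3)*2⁴)) = √(f + √2*(-2 + (4/3)*16)) = √(f + √2*(-2 + 64/3)) = √(f + √2*(58/3)) = √(f + 58*√2/3))
-26*q(6)*(-28) = -26*√(9*6 + 174*√2)/3*(-28) = -26*√(54 + 174*√2)/3*(-28) = 728*√(54 + 174*√2)/3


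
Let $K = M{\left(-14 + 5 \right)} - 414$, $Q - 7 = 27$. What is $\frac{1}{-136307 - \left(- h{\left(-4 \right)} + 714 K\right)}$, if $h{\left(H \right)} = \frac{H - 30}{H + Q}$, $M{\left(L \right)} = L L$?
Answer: $\frac{15}{1521808} \approx 9.8567 \cdot 10^{-6}$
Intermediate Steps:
$Q = 34$ ($Q = 7 + 27 = 34$)
$M{\left(L \right)} = L^{2}$
$h{\left(H \right)} = \frac{-30 + H}{34 + H}$ ($h{\left(H \right)} = \frac{H - 30}{H + 34} = \frac{-30 + H}{34 + H}$)
$K = -333$ ($K = \left(-14 + 5\right)^{2} - 414 = \left(-9\right)^{2} - 414 = 81 - 414 = -333$)
$\frac{1}{-136307 - \left(- h{\left(-4 \right)} + 714 K\right)} = \frac{1}{-136307 + \left(\frac{-30 - 4}{34 - 4} - -237762\right)} = \frac{1}{-136307 + \left(\frac{1}{30} \left(-34\right) + 237762\right)} = \frac{1}{-136307 + \left(- \frac{17}{15} + 237762\right)} = \frac{1}{-136307 + \frac{3566413}{15}} = \frac{1}{\frac{1521808}{15}} = \frac{15}{1521808}$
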